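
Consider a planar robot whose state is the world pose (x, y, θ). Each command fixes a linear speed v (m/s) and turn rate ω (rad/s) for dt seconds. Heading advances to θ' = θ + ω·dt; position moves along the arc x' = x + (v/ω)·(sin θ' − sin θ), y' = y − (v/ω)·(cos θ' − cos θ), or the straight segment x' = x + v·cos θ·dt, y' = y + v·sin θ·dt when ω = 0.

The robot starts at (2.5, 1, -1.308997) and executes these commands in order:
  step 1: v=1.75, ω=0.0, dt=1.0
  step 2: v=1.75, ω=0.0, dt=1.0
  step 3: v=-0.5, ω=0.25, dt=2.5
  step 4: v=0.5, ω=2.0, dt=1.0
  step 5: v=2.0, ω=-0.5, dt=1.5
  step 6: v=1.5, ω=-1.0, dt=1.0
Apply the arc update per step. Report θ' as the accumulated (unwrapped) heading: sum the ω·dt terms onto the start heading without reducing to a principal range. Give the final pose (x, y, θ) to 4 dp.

(6.2987, 1.2454, -0.4340)

step 1: θ'=-1.3090 (straight) → pose (2.9529, -0.6904, -1.3090)
step 2: θ'=-1.3090 (straight) → pose (3.4059, -2.3807, -1.3090)
step 3: θ'=-0.6840 (R=-2.0000) → pose (2.7378, -1.3483, -0.6840)
step 4: θ'=1.3160 (R=0.2500) → pose (3.1377, -1.2175, 1.3160)
step 5: θ'=0.5660 (R=-4.0000) → pose (4.8635, 1.1505, 0.5660)
step 6: θ'=-0.4340 (R=-1.5000) → pose (6.2987, 1.2454, -0.4340)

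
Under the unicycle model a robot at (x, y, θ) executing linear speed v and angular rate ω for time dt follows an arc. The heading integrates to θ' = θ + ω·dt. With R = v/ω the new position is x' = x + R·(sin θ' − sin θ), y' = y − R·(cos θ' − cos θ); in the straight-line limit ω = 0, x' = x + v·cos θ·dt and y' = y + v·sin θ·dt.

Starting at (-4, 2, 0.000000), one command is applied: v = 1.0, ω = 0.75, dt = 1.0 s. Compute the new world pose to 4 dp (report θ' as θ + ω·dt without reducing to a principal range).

(-3.0911, 2.3577, 0.7500)

θ' = 0.0000 + 0.75·1.0 = 0.7500
R = v/ω = 1.0/0.75 = 1.3333
x' = -4 + 1.3333·(sin 0.7500 − sin 0.0000) = -3.0911
y' = 2 − 1.3333·(cos 0.7500 − cos 0.0000) = 2.3577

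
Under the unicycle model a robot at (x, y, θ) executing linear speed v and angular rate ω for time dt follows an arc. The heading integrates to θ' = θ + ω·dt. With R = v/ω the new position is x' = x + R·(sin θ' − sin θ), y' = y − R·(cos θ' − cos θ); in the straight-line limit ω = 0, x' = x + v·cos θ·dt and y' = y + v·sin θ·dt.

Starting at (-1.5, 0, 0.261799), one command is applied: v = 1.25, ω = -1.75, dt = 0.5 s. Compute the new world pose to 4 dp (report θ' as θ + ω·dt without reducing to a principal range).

(-0.9041, -0.1058, -0.6132)

θ' = 0.2618 + -1.75·0.5 = -0.6132
R = v/ω = 1.25/-1.75 = -0.7143
x' = -1.5 + -0.7143·(sin -0.6132 − sin 0.2618) = -0.9041
y' = 0 − -0.7143·(cos -0.6132 − cos 0.2618) = -0.1058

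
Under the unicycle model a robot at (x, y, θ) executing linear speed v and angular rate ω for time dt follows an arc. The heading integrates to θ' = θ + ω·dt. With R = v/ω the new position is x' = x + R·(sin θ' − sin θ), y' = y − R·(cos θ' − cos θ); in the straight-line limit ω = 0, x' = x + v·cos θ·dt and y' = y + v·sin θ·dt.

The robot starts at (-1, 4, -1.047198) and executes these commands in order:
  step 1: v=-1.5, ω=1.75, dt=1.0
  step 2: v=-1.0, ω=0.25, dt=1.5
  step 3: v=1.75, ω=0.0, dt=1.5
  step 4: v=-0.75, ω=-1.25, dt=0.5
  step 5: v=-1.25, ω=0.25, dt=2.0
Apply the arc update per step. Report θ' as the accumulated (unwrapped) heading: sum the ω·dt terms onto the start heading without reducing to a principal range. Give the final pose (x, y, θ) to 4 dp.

step 1: θ'=0.7028 (R=-0.8571) → pose (-2.2963, 4.2255, 0.7028)
step 2: θ'=1.0778 (R=-4.0000) → pose (-3.2346, 3.0664, 1.0778)
step 3: θ'=1.0778 (straight) → pose (-1.9923, 5.3788, 1.0778)
step 4: θ'=0.4528 (R=0.6000) → pose (-2.2583, 5.1232, 0.4528)
step 5: θ'=0.9528 (R=-5.0000) → pose (-4.1461, 3.5241, 0.9528)

(-4.1461, 3.5241, 0.9528)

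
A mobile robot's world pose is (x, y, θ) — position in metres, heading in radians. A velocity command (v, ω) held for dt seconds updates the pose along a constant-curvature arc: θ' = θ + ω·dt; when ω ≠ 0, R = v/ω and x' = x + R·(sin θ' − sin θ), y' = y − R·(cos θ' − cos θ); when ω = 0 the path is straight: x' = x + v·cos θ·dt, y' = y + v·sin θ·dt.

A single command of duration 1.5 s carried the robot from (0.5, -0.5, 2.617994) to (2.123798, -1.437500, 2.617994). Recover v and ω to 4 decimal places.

Δθ = 2.617994 − 2.617994 = 0.000000
ω = Δθ/dt = 0.000000/1.5 = 0.0000
ω = 0 → v = (Δx·cos θ + Δy·sin θ)/dt = -1.2500

v = -1.2500, ω = 0.0000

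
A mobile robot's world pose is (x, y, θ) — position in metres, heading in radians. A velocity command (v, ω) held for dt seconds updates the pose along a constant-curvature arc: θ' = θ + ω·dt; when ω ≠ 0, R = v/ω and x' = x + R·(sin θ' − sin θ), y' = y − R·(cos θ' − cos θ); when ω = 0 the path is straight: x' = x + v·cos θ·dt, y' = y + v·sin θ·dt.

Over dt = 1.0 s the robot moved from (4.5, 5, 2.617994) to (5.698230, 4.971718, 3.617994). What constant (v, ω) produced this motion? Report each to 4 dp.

Δθ = 3.617994 − 2.617994 = 1.000000
ω = Δθ/dt = 1.000000/1.0 = 1.0000
R = Δx/(sin θ' − sin θ) = -1.2500
v = R·ω = -1.2500·1.0000 = -1.2500

v = -1.2500, ω = 1.0000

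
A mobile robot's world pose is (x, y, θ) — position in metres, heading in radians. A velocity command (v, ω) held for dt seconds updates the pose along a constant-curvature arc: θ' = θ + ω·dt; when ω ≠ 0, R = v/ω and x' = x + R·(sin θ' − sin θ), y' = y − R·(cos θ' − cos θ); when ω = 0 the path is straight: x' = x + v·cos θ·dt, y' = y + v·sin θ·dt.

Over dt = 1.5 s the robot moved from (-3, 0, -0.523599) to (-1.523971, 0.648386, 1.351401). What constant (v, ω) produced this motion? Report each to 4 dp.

Δθ = 1.351401 − -0.523599 = 1.875000
ω = Δθ/dt = 1.875000/1.5 = 1.2500
R = Δx/(sin θ' − sin θ) = 1.0000
v = R·ω = 1.0000·1.2500 = 1.2500

v = 1.2500, ω = 1.2500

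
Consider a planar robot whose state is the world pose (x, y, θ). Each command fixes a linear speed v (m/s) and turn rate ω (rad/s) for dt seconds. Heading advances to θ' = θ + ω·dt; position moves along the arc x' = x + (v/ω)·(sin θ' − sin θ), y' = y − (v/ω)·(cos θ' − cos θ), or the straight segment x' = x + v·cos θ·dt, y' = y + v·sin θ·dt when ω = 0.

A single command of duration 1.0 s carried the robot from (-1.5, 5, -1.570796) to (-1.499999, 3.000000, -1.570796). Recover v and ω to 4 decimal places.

Δθ = -1.570796 − -1.570796 = 0.000000
ω = Δθ/dt = 0.000000/1.0 = 0.0000
ω = 0 → v = (Δx·cos θ + Δy·sin θ)/dt = 2.0000

v = 2.0000, ω = 0.0000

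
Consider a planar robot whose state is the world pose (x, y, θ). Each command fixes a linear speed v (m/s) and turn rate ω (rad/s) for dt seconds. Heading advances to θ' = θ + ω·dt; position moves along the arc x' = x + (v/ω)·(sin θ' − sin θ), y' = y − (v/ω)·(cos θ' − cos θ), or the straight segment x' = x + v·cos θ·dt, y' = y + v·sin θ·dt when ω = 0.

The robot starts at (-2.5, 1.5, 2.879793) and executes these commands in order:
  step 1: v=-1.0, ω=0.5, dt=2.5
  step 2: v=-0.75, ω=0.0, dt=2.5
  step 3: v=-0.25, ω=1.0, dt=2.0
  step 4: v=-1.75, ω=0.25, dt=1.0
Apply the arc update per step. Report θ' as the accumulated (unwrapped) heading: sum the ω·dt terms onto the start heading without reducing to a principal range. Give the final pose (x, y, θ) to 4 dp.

(-1.1960, 4.3313, 6.3798)

step 1: θ'=4.1298 (R=-2.0000) → pose (-0.3123, 2.3315, 4.1298)
step 2: θ'=4.1298 (straight) → pose (0.7193, 3.8972, 4.1298)
step 3: θ'=6.1298 (R=-0.2500) → pose (0.5488, 4.2818, 6.1298)
step 4: θ'=6.3798 (R=-7.0000) → pose (-1.1960, 4.3313, 6.3798)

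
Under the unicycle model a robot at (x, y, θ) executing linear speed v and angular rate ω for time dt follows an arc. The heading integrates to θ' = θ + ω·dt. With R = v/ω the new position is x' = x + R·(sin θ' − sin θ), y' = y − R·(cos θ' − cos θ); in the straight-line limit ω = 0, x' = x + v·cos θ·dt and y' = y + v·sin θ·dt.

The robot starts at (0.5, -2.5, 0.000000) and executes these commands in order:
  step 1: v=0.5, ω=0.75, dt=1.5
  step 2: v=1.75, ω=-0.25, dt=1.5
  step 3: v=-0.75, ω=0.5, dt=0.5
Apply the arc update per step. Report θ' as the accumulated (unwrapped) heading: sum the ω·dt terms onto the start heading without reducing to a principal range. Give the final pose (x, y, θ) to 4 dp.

(2.4062, -0.3043, 1.0000)

step 1: θ'=1.1250 (R=0.6667) → pose (1.1015, -2.1208, 1.1250)
step 2: θ'=0.7500 (R=-7.0000) → pose (2.6459, -0.0172, 0.7500)
step 3: θ'=1.0000 (R=-1.5000) → pose (2.4062, -0.3043, 1.0000)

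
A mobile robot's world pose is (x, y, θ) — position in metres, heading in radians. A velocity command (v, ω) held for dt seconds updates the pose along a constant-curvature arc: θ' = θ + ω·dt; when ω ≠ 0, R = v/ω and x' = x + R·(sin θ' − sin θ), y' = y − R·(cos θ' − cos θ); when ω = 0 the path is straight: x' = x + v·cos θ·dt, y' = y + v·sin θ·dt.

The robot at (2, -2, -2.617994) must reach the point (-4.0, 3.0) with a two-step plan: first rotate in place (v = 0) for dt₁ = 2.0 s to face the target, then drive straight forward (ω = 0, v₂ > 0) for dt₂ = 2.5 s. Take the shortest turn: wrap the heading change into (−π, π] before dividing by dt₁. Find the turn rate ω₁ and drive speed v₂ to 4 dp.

heading to target = atan2(3−-2, -4−2) = 2.4469
Δθ = wrap(2.4469 − -2.6180) = -1.2183; ω₁ = Δθ/dt₁ = -0.6092
distance = √((-4−2)² + (3−-2)²) = 7.8102; v₂ = distance/dt₂ = 3.1241

ω₁ = -0.6092, v₂ = 3.1241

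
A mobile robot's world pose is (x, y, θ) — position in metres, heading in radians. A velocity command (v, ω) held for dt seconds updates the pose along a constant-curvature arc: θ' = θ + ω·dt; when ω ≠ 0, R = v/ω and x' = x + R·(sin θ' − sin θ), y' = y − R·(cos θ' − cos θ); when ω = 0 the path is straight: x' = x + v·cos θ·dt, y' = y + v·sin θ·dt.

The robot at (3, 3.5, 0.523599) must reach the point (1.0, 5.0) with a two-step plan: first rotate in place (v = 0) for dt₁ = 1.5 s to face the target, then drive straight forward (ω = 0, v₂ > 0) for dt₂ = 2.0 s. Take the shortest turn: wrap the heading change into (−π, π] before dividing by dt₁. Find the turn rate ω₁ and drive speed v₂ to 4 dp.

heading to target = atan2(5−3.5, 1−3) = 2.4981
Δθ = wrap(2.4981 − 0.5236) = 1.9745; ω₁ = Δθ/dt₁ = 1.3163
distance = √((1−3)² + (5−3.5)²) = 2.5000; v₂ = distance/dt₂ = 1.2500

ω₁ = 1.3163, v₂ = 1.2500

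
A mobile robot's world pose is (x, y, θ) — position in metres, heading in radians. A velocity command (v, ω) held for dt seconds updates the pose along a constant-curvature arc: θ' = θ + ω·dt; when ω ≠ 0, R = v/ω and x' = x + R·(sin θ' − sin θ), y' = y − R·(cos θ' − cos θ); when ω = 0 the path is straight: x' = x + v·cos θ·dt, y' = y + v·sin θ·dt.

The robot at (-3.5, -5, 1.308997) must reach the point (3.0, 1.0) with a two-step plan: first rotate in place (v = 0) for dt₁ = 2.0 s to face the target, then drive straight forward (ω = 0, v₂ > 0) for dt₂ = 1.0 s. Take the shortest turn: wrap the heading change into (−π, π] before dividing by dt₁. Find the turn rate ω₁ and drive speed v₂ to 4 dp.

ω₁ = -0.2818, v₂ = 8.8459

heading to target = atan2(1−-5, 3−-3.5) = 0.7454
Δθ = wrap(0.7454 − 1.3090) = -0.5636; ω₁ = Δθ/dt₁ = -0.2818
distance = √((3−-3.5)² + (1−-5)²) = 8.8459; v₂ = distance/dt₂ = 8.8459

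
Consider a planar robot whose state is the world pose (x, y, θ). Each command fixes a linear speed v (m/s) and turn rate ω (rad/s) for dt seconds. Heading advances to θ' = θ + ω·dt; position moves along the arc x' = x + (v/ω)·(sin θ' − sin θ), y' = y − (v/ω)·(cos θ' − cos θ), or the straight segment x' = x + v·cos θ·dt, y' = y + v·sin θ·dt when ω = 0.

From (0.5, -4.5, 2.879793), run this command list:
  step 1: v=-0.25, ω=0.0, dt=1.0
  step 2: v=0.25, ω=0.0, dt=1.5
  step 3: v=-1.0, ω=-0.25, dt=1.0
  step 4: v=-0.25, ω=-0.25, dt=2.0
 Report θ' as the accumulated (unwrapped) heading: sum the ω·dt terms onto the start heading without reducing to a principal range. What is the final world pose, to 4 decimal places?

(1.6610, -5.1854, 2.1298)

step 1: θ'=2.8798 (straight) → pose (0.7415, -4.5647, 2.8798)
step 2: θ'=2.8798 (straight) → pose (0.3793, -4.4676, 2.8798)
step 3: θ'=2.6298 (R=4.0000) → pose (1.3030, -4.8439, 2.6298)
step 4: θ'=2.1298 (R=1.0000) → pose (1.6610, -5.1854, 2.1298)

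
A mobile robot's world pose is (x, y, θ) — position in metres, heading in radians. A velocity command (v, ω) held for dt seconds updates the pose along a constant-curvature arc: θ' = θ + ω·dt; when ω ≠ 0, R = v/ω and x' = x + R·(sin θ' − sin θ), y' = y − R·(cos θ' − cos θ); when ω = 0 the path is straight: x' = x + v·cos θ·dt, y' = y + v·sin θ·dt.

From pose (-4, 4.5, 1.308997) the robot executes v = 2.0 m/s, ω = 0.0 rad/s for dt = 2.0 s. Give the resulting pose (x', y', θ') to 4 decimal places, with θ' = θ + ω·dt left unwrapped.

(-2.9647, 8.3637, 1.3090)

θ' = 1.3090 + 0.0·2.0 = 1.3090
ω = 0 → straight: x' = -4 + 2.0·cos(1.3090)·2.0 = -2.9647
y' = 4.5 + 2.0·sin(1.3090)·2.0 = 8.3637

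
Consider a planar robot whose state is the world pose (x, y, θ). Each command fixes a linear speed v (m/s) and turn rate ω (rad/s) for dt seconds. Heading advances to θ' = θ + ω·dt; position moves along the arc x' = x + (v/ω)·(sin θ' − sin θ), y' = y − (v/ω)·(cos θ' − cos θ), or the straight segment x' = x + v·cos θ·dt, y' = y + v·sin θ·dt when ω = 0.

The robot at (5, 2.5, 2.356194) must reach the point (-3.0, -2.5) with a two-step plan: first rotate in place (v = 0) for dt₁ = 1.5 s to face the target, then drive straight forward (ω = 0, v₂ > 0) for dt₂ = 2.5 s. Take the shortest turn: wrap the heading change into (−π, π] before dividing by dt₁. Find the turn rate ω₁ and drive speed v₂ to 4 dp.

ω₁ = 0.8960, v₂ = 3.7736

heading to target = atan2(-2.5−2.5, -3−5) = -2.5830
Δθ = wrap(-2.5830 − 2.3562) = 1.3440; ω₁ = Δθ/dt₁ = 0.8960
distance = √((-3−5)² + (-2.5−2.5)²) = 9.4340; v₂ = distance/dt₂ = 3.7736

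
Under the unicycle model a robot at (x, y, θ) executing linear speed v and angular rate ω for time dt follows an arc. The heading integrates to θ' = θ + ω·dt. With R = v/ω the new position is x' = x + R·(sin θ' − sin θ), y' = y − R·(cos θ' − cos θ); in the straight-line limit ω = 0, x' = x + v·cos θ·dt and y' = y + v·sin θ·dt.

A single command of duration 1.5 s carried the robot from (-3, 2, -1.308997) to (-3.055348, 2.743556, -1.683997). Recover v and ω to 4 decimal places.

v = -0.5000, ω = -0.2500

Δθ = -1.683997 − -1.308997 = -0.375000
ω = Δθ/dt = -0.375000/1.5 = -0.2500
R = −Δy/(cos θ' − cos θ) = 2.0000
v = R·ω = 2.0000·-0.2500 = -0.5000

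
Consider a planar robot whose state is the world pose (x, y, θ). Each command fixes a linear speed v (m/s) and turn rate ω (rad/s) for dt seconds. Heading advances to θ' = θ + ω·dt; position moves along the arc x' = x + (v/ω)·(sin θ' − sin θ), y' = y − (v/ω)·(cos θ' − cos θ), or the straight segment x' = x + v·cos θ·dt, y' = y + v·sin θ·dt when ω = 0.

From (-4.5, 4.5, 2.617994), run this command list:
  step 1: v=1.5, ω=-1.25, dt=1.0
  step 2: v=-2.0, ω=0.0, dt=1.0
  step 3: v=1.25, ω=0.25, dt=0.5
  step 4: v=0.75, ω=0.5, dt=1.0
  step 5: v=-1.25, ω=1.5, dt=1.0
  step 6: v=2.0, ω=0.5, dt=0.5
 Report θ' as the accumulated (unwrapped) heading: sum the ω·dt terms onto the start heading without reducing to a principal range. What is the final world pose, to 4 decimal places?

step 1: θ'=1.3680 (R=-1.2000) → pose (-5.0754, 5.7809, 1.3680)
step 2: θ'=1.3680 (straight) → pose (-5.4782, 3.8219, 1.3680)
step 3: θ'=1.4930 (R=5.0000) → pose (-5.3909, 4.4404, 1.4930)
step 4: θ'=1.9930 (R=1.5000) → pose (-5.5181, 5.1716, 1.9930)
step 5: θ'=3.4930 (R=-0.8333) → pose (-4.4711, 4.7307, 3.4930)
step 6: θ'=3.7430 (R=4.0000) → pose (-5.3574, 4.2733, 3.7430)

(-5.3574, 4.2733, 3.7430)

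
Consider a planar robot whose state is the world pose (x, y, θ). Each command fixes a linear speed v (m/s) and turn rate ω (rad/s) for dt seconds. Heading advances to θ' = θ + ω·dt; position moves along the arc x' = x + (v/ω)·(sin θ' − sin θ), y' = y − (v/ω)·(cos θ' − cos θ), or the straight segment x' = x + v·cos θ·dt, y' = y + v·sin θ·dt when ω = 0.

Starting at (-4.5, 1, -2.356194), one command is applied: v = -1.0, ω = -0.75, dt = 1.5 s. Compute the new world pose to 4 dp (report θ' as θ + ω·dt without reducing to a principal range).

θ' = -2.3562 + -0.75·1.5 = -3.4812
R = v/ω = -1.0/-0.75 = 1.3333
x' = -4.5 + 1.3333·(sin -3.4812 − sin -2.3562) = -3.1130
y' = 1 − 1.3333·(cos -3.4812 − cos -2.3562) = 1.3144

(-3.1130, 1.3144, -3.4812)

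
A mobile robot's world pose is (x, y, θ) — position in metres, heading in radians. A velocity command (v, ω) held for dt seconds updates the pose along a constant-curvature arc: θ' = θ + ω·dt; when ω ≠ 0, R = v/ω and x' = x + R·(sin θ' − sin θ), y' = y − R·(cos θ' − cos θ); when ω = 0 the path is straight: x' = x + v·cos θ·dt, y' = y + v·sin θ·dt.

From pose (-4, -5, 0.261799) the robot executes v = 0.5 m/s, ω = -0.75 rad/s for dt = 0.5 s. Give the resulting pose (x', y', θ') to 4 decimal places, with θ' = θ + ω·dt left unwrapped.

θ' = 0.2618 + -0.75·0.5 = -0.1132
R = v/ω = 0.5/-0.75 = -0.6667
x' = -4 + -0.6667·(sin -0.1132 − sin 0.2618) = -3.7521
y' = -5 − -0.6667·(cos -0.1132 − cos 0.2618) = -4.9816

(-3.7521, -4.9816, -0.1132)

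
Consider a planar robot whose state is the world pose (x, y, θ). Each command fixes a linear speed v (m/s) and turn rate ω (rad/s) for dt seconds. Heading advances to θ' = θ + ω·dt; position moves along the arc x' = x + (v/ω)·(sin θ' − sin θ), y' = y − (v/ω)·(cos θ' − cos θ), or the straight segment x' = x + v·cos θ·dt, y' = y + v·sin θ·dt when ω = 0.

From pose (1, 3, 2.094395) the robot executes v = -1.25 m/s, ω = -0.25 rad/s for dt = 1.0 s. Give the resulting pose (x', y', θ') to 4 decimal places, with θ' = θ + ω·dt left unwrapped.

(1.4839, 1.8510, 1.8444)

θ' = 2.0944 + -0.25·1.0 = 1.8444
R = v/ω = -1.25/-0.25 = 5.0000
x' = 1 + 5.0000·(sin 1.8444 − sin 2.0944) = 1.4839
y' = 3 − 5.0000·(cos 1.8444 − cos 2.0944) = 1.8510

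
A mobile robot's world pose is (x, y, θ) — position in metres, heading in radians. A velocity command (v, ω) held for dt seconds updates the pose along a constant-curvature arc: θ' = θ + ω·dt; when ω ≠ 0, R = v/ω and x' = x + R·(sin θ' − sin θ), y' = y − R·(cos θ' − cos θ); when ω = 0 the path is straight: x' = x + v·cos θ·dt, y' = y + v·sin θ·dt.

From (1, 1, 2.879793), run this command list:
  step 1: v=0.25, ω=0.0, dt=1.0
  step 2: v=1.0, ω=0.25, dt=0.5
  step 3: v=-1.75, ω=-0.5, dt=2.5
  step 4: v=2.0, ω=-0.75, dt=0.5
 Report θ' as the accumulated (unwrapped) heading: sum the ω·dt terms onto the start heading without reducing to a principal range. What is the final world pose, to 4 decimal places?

step 1: θ'=2.8798 (straight) → pose (0.7585, 1.0647, 2.8798)
step 2: θ'=3.0048 (R=4.0000) → pose (0.2687, 1.1636, 3.0048)
step 3: θ'=1.7548 (R=3.5000) → pose (3.2323, -1.6633, 1.7548)
step 4: θ'=1.3798 (R=-2.6667) → pose (3.2358, -0.6692, 1.3798)

(3.2358, -0.6692, 1.3798)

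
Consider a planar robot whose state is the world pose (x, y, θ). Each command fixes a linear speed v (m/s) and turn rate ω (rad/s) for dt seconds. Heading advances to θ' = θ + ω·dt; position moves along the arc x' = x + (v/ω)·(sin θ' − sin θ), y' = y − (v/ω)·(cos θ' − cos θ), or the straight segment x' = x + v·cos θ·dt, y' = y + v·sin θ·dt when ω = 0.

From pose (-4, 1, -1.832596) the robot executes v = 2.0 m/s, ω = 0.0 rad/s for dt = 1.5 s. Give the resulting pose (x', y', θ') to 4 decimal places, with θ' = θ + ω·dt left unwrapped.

θ' = -1.8326 + 0.0·1.5 = -1.8326
ω = 0 → straight: x' = -4 + 2.0·cos(-1.8326)·1.5 = -4.7765
y' = 1 + 2.0·sin(-1.8326)·1.5 = -1.8978

(-4.7765, -1.8978, -1.8326)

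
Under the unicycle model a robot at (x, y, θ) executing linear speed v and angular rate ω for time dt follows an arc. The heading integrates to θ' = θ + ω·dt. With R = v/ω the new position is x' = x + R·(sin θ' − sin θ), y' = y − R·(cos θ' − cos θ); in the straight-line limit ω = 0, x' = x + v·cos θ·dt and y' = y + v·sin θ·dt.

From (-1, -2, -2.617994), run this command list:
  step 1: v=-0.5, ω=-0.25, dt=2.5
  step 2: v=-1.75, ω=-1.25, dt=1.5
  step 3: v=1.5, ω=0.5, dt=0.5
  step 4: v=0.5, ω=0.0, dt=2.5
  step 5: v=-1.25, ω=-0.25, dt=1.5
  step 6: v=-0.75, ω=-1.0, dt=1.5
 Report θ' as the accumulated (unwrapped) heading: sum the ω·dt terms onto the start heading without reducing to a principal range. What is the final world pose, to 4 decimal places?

(0.1412, -3.7818, -6.7430)

step 1: θ'=-3.2430 (R=2.0000) → pose (0.2025, -1.7423, -3.2430)
step 2: θ'=-5.1180 (R=1.4000) → pose (1.3471, -3.6875, -5.1180)
step 3: θ'=-4.8680 (R=3.0000) → pose (1.5543, -2.9687, -4.8680)
step 4: θ'=-4.8680 (straight) → pose (1.7480, -1.7338, -4.8680)
step 5: θ'=-5.2430 (R=5.0000) → pose (1.1209, -3.4892, -5.2430)
step 6: θ'=-6.7430 (R=0.7500) → pose (0.1412, -3.7818, -6.7430)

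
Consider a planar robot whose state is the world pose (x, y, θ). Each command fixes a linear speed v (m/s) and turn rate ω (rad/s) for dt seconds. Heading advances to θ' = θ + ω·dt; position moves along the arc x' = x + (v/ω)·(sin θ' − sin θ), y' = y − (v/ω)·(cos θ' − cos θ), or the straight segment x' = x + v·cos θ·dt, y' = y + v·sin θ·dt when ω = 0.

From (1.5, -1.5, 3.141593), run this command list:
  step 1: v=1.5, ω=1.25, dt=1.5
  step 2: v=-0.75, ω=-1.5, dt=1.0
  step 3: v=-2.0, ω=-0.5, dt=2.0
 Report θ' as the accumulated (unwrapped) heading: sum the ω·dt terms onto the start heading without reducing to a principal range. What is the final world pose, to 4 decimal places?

(4.4545, -2.9226, 2.5166)

step 1: θ'=5.0166 (R=1.2000) → pose (0.3551, -3.0594, 5.0166)
step 2: θ'=3.5166 (R=0.5000) → pose (0.6490, -2.4444, 3.5166)
step 3: θ'=2.5166 (R=4.0000) → pose (4.4545, -2.9226, 2.5166)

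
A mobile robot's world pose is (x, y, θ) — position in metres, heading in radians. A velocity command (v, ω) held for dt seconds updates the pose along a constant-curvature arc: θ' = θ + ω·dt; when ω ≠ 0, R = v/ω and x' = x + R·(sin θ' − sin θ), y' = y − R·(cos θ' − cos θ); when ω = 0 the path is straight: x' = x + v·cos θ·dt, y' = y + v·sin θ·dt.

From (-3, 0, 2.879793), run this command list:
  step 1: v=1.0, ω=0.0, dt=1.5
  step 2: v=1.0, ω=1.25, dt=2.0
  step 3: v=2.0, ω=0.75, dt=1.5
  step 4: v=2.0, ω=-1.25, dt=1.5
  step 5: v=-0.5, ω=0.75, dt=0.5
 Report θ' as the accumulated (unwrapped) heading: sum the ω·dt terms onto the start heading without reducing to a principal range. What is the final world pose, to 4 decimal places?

(-0.6835, -3.2763, 5.0048)

step 1: θ'=2.8798 (straight) → pose (-4.4489, 0.3882, 2.8798)
step 2: θ'=5.3798 (R=0.8000) → pose (-5.2843, -0.8797, 5.3798)
step 3: θ'=6.5048 (R=2.6667) → pose (-2.6037, -1.8306, 6.5048)
step 4: θ'=4.6298 (R=-1.6000) → pose (-0.6575, -3.5235, 4.6298)
step 5: θ'=5.0048 (R=-0.6667) → pose (-0.6835, -3.2763, 5.0048)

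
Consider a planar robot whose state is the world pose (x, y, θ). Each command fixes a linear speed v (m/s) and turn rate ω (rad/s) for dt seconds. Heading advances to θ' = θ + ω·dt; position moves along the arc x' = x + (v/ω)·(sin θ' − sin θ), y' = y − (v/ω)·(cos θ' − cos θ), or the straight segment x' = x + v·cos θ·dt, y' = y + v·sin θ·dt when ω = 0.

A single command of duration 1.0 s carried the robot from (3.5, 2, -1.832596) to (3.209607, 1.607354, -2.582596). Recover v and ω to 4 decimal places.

Δθ = -2.582596 − -1.832596 = -0.750000
ω = Δθ/dt = -0.750000/1.0 = -0.7500
R = −Δy/(cos θ' − cos θ) = -0.6667
v = R·ω = -0.6667·-0.7500 = 0.5000

v = 0.5000, ω = -0.7500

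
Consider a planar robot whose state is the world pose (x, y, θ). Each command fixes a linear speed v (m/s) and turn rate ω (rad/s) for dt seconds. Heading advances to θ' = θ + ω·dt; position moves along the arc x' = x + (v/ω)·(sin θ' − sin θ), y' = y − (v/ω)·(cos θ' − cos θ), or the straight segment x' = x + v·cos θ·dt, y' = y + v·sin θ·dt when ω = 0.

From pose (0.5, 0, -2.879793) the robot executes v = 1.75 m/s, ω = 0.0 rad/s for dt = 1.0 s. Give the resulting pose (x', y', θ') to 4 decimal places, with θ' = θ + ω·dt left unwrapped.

(-1.1904, -0.4529, -2.8798)

θ' = -2.8798 + 0.0·1.0 = -2.8798
ω = 0 → straight: x' = 0.5 + 1.75·cos(-2.8798)·1.0 = -1.1904
y' = 0 + 1.75·sin(-2.8798)·1.0 = -0.4529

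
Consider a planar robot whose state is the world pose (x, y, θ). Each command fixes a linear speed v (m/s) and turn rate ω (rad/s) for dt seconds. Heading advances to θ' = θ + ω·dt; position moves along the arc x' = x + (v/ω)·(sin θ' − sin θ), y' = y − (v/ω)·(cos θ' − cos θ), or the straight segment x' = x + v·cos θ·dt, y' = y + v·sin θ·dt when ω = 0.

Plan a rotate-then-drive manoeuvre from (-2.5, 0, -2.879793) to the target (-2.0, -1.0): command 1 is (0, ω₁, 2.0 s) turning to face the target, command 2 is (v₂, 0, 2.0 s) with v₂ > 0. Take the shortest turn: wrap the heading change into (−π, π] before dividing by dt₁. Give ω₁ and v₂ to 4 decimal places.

ω₁ = 0.8863, v₂ = 0.5590

heading to target = atan2(-1−0, -2−-2.5) = -1.1071
Δθ = wrap(-1.1071 − -2.8798) = 1.7726; ω₁ = Δθ/dt₁ = 0.8863
distance = √((-2−-2.5)² + (-1−0)²) = 1.1180; v₂ = distance/dt₂ = 0.5590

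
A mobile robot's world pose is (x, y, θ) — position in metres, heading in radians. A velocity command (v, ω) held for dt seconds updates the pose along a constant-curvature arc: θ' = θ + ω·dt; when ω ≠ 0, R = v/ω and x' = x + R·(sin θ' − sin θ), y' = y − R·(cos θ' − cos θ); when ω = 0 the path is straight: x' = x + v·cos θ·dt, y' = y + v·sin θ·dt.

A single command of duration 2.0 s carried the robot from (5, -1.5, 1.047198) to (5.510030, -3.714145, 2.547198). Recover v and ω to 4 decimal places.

Δθ = 2.547198 − 1.047198 = 1.500000
ω = Δθ/dt = 1.500000/2.0 = 0.7500
R = −Δy/(cos θ' − cos θ) = -1.6667
v = R·ω = -1.6667·0.7500 = -1.2500

v = -1.2500, ω = 0.7500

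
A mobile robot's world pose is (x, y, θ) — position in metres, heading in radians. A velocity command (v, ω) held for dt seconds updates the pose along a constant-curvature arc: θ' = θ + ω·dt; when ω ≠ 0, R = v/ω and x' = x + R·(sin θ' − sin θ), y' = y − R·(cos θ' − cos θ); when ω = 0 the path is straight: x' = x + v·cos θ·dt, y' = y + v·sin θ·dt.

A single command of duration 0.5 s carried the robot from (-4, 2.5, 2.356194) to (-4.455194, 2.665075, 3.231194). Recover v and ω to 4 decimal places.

Δθ = 3.231194 − 2.356194 = 0.875000
ω = Δθ/dt = 0.875000/0.5 = 1.7500
R = Δx/(sin θ' − sin θ) = 0.5714
v = R·ω = 0.5714·1.7500 = 1.0000

v = 1.0000, ω = 1.7500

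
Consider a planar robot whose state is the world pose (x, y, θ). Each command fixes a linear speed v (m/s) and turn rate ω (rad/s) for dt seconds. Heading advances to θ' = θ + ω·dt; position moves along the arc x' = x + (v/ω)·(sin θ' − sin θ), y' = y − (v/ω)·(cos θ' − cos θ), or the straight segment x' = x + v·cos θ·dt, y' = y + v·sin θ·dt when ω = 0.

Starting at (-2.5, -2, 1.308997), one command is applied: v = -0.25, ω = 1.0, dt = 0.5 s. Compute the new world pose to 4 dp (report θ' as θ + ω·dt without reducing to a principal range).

θ' = 1.3090 + 1.0·0.5 = 1.8090
R = v/ω = -0.25/1.0 = -0.2500
x' = -2.5 + -0.2500·(sin 1.8090 − sin 1.3090) = -2.5015
y' = -2 − -0.2500·(cos 1.8090 − cos 1.3090) = -2.1237

(-2.5015, -2.1237, 1.8090)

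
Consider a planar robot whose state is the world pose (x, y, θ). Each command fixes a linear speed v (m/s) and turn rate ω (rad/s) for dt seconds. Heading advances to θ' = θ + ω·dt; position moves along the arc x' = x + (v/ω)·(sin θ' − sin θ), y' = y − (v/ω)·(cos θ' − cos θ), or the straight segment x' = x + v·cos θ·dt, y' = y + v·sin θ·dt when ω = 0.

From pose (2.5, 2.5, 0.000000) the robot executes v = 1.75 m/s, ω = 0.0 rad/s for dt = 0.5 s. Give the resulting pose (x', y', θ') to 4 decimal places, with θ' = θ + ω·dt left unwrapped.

θ' = 0.0000 + 0.0·0.5 = 0.0000
ω = 0 → straight: x' = 2.5 + 1.75·cos(0.0000)·0.5 = 3.3750
y' = 2.5 + 1.75·sin(0.0000)·0.5 = 2.5000

(3.3750, 2.5000, 0.0000)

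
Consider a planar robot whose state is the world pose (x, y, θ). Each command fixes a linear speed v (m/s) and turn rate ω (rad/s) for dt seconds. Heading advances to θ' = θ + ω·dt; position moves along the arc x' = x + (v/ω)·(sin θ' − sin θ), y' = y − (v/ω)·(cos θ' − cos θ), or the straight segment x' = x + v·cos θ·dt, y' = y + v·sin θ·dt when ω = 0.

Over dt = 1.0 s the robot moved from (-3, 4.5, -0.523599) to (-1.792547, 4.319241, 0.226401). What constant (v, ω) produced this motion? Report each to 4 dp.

Δθ = 0.226401 − -0.523599 = 0.750000
ω = Δθ/dt = 0.750000/1.0 = 0.7500
R = Δx/(sin θ' − sin θ) = 1.6667
v = R·ω = 1.6667·0.7500 = 1.2500

v = 1.2500, ω = 0.7500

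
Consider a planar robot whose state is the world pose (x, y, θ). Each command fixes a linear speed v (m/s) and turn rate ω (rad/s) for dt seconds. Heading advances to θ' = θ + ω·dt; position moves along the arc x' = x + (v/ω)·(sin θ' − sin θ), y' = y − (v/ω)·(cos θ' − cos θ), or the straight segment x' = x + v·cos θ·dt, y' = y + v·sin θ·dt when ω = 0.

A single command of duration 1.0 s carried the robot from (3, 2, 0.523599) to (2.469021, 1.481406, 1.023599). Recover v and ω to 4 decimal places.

v = -0.7500, ω = 0.5000

Δθ = 1.023599 − 0.523599 = 0.500000
ω = Δθ/dt = 0.500000/1.0 = 0.5000
R = Δx/(sin θ' − sin θ) = -1.5000
v = R·ω = -1.5000·0.5000 = -0.7500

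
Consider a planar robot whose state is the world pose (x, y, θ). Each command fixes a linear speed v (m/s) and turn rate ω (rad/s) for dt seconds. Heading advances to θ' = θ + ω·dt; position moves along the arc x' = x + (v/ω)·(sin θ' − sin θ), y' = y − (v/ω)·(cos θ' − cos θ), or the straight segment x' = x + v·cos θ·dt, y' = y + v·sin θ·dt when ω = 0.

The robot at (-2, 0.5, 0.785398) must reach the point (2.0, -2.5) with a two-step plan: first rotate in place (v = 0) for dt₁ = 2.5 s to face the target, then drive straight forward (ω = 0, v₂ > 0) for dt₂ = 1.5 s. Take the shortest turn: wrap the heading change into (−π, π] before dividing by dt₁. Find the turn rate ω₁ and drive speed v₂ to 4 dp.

ω₁ = -0.5716, v₂ = 3.3333

heading to target = atan2(-2.5−0.5, 2−-2) = -0.6435
Δθ = wrap(-0.6435 − 0.7854) = -1.4289; ω₁ = Δθ/dt₁ = -0.5716
distance = √((2−-2)² + (-2.5−0.5)²) = 5.0000; v₂ = distance/dt₂ = 3.3333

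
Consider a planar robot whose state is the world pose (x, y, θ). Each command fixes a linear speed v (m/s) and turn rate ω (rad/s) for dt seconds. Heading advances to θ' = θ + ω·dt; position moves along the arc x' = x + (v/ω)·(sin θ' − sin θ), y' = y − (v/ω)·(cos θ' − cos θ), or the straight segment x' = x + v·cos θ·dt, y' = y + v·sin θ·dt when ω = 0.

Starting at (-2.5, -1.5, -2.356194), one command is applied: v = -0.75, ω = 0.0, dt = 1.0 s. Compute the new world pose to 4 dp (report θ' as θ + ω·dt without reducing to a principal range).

θ' = -2.3562 + 0.0·1.0 = -2.3562
ω = 0 → straight: x' = -2.5 + -0.75·cos(-2.3562)·1.0 = -1.9697
y' = -1.5 + -0.75·sin(-2.3562)·1.0 = -0.9697

(-1.9697, -0.9697, -2.3562)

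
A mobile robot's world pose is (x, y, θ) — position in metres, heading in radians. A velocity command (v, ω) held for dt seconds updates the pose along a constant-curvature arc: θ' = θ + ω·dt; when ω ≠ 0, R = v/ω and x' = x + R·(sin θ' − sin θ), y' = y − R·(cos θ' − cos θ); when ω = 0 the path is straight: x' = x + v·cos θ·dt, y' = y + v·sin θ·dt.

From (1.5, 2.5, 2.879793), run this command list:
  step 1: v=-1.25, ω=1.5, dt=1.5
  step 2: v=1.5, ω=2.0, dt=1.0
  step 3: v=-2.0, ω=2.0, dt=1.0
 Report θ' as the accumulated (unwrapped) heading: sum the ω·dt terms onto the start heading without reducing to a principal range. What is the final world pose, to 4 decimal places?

step 1: θ'=5.1298 (R=-0.8333) → pose (2.4775, 3.6428, 5.1298)
step 2: θ'=7.1298 (R=0.7500) → pose (3.7249, 3.4499, 7.1298)
step 3: θ'=9.1298 (R=-1.0000) → pose (4.1832, 1.8306, 9.1298)

(4.1832, 1.8306, 9.1298)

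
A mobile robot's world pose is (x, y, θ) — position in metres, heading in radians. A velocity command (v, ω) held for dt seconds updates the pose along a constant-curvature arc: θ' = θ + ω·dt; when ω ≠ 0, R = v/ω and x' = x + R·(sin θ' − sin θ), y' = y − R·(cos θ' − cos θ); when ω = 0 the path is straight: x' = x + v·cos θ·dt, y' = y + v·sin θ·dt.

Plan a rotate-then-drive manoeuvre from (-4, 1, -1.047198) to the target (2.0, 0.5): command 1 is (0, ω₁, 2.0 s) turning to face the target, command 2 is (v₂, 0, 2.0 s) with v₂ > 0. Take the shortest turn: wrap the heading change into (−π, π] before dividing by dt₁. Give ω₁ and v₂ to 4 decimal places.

ω₁ = 0.4820, v₂ = 3.0104

heading to target = atan2(0.5−1, 2−-4) = -0.0831
Δθ = wrap(-0.0831 − -1.0472) = 0.9641; ω₁ = Δθ/dt₁ = 0.4820
distance = √((2−-4)² + (0.5−1)²) = 6.0208; v₂ = distance/dt₂ = 3.0104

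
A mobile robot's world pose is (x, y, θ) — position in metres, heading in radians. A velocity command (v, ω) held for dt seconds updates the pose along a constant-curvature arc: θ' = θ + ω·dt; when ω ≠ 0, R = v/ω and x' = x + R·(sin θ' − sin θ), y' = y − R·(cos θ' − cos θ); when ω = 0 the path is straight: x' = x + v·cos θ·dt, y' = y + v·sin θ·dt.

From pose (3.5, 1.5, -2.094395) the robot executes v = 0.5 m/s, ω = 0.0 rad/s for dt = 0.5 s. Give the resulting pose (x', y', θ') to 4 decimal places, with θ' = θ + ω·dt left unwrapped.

θ' = -2.0944 + 0.0·0.5 = -2.0944
ω = 0 → straight: x' = 3.5 + 0.5·cos(-2.0944)·0.5 = 3.3750
y' = 1.5 + 0.5·sin(-2.0944)·0.5 = 1.2835

(3.3750, 1.2835, -2.0944)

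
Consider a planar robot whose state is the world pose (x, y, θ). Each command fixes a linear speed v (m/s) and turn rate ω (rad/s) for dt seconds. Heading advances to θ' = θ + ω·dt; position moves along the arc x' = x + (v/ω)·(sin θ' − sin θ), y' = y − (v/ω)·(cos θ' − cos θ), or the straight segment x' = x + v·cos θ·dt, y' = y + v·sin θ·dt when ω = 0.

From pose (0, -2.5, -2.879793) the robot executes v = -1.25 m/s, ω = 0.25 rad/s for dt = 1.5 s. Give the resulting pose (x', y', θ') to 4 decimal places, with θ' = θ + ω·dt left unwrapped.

(1.6790, -1.6904, -2.5048)

θ' = -2.8798 + 0.25·1.5 = -2.5048
R = v/ω = -1.25/0.25 = -5.0000
x' = 0 + -5.0000·(sin -2.5048 − sin -2.8798) = 1.6790
y' = -2.5 − -5.0000·(cos -2.5048 − cos -2.8798) = -1.6904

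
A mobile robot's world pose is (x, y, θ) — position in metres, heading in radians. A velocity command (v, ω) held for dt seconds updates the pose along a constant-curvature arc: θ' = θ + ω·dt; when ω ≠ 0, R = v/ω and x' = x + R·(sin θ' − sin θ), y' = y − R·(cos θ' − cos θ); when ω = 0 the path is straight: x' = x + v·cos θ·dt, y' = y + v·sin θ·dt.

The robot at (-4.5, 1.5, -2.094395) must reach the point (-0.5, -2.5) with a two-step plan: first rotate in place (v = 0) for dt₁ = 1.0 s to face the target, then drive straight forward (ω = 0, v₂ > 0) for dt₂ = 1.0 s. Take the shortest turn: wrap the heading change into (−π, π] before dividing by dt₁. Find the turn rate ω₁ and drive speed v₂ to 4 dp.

heading to target = atan2(-2.5−1.5, -0.5−-4.5) = -0.7854
Δθ = wrap(-0.7854 − -2.0944) = 1.3090; ω₁ = Δθ/dt₁ = 1.3090
distance = √((-0.5−-4.5)² + (-2.5−1.5)²) = 5.6569; v₂ = distance/dt₂ = 5.6569

ω₁ = 1.3090, v₂ = 5.6569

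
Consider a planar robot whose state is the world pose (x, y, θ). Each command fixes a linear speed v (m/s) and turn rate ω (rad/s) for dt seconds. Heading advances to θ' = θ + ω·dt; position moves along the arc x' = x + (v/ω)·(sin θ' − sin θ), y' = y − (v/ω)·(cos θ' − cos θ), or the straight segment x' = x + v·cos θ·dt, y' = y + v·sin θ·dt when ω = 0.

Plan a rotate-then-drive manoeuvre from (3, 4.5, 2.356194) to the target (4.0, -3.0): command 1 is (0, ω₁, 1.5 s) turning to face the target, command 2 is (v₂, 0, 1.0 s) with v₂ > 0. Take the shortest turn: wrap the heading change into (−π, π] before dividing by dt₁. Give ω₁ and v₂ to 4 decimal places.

ω₁ = 1.6592, v₂ = 7.5664

heading to target = atan2(-3−4.5, 4−3) = -1.4382
Δθ = wrap(-1.4382 − 2.3562) = 2.4887; ω₁ = Δθ/dt₁ = 1.6592
distance = √((4−3)² + (-3−4.5)²) = 7.5664; v₂ = distance/dt₂ = 7.5664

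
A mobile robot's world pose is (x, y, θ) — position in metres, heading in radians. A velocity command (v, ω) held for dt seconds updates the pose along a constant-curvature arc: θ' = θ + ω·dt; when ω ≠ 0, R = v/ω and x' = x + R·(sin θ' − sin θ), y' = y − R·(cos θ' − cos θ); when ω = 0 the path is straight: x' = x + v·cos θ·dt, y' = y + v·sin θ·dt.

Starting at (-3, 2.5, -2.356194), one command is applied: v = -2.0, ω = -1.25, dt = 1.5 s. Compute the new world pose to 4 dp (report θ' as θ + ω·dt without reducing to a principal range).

(-0.4503, 2.1092, -4.2312)

θ' = -2.3562 + -1.25·1.5 = -4.2312
R = v/ω = -2.0/-1.25 = 1.6000
x' = -3 + 1.6000·(sin -4.2312 − sin -2.3562) = -0.4503
y' = 2.5 − 1.6000·(cos -4.2312 − cos -2.3562) = 2.1092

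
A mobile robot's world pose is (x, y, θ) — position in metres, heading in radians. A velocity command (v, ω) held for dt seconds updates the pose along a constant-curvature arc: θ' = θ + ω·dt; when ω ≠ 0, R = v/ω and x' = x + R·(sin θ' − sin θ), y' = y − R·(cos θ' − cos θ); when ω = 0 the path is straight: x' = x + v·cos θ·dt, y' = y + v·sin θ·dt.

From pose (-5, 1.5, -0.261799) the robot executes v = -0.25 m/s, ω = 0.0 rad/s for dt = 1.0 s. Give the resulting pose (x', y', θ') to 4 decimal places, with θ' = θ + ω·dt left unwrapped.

θ' = -0.2618 + 0.0·1.0 = -0.2618
ω = 0 → straight: x' = -5 + -0.25·cos(-0.2618)·1.0 = -5.2415
y' = 1.5 + -0.25·sin(-0.2618)·1.0 = 1.5647

(-5.2415, 1.5647, -0.2618)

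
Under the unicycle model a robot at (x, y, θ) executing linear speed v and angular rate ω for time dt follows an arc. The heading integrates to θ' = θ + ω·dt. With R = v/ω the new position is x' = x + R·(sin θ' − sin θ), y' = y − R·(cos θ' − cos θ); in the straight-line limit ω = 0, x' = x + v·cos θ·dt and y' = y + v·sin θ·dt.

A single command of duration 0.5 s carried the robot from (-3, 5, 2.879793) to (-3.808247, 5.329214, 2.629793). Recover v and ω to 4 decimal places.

Δθ = 2.629793 − 2.879793 = -0.250000
ω = Δθ/dt = -0.250000/0.5 = -0.5000
R = Δx/(sin θ' − sin θ) = -3.5000
v = R·ω = -3.5000·-0.5000 = 1.7500

v = 1.7500, ω = -0.5000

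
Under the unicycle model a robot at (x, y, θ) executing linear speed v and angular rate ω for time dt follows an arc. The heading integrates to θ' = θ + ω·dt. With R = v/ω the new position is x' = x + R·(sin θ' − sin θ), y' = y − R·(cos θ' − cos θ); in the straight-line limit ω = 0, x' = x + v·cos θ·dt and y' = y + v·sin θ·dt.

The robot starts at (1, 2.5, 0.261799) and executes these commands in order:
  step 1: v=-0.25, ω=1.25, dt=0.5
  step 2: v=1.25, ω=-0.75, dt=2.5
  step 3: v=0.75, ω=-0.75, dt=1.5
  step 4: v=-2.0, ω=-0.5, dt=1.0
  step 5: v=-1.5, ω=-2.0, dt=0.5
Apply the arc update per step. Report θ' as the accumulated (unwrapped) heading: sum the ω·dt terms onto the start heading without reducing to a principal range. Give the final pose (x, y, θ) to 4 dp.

(5.7298, 2.6407, -3.6132)

step 1: θ'=0.8868 (R=-0.2000) → pose (0.8968, 2.4332, 0.8868)
step 2: θ'=-0.9882 (R=-1.6667) → pose (3.5802, 2.2970, -0.9882)
step 3: θ'=-2.1132 (R=-1.0000) → pose (3.6017, 1.2306, -2.1132)
step 4: θ'=-2.6132 (R=4.0000) → pose (5.0110, 2.6203, -2.6132)
step 5: θ'=-3.6132 (R=0.7500) → pose (5.7298, 2.6407, -3.6132)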